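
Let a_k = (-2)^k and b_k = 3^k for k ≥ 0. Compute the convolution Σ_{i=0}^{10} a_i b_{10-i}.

The convolution is the t^10 coefficient of A(t)B(t).
Σ = 1·59049 − 2·19683 + 4·6561 − 8·2187 + 16·729 − 32·243 + 64·81 − 128·27 + 256·9 − 512·3 + 1024·1 = 35839.

35839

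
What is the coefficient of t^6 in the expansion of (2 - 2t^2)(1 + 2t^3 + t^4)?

-2

(2 - 2t^2) has coefficients 2,0,-2 for degrees 0…2.
(1 + 2t^3 + t^4) has coefficients 1,0,0,2,1,0,0 for degrees 0…6.
[t^6] = 2·0 − 2·1 = -2.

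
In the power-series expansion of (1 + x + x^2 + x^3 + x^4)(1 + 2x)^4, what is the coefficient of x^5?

(1 + x + x^2 + x^3 + x^4) has coefficients 1,1,1,1,1 for degrees 0…4.
(1 + 2x)^4 has coefficients 1,8,24,32,16,0 for degrees 0…5.
[x^5] = 1·0 + 1·16 + 1·32 + 1·24 + 1·8 = 80.

80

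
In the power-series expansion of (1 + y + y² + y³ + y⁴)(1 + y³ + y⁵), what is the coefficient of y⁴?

(1 + y + y² + y³ + y⁴) has coefficients 1,1,1,1,1 for degrees 0…4.
(1 + y³ + y⁵) has coefficients 1,0,0,1,0 for degrees 0…4.
[y⁴] = 1·0 + 1·1 + 1·0 + 1·0 + 1·1 = 2.

2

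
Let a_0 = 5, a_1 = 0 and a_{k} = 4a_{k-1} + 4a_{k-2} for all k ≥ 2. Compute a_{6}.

The ordinary generating function has denominator 1 - 4z - 4z^2.
Iterating the recurrence: a_0,…,a_{6} = 5, 0, 20, 80, 400, 1920, 9280.

9280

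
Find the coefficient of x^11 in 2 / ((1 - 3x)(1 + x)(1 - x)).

Partial fractions give a closed form: a_n = (9/4)·3^n + (1/4)·(-1)^n + (-1/2)·1^n.
At n = 11: a_11 = 398580.

398580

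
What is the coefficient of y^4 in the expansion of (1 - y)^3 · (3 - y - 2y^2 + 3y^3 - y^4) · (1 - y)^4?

(1 - y)^3 has coefficients 1,-3,3,-1 for degrees 0…3.
(3 - y - 2y^2 + 3y^3 - y^4) has coefficients 3,-1,-2,3,-1 for degrees 0…4.
Finally multiplying by (1 - y)^4, the product of all factors after the first has coefficients 3,-13,20,-7,-18 for degrees 0…4.
[y^4] = 1·(-18) − 3·(-7) + 3·20 − 1·(-13) = 76.

76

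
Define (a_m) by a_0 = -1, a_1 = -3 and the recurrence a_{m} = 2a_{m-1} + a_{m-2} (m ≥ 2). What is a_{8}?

-1393

The ordinary generating function has denominator 1 - 2y - y^2.
Iterating the recurrence: a_0,…,a_{8} = -1, -3, -7, -17, -41, -99, -239, -577, -1393.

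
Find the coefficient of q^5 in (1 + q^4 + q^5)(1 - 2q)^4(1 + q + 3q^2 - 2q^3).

-134

(1 + q^4 + q^5) has coefficients 1,0,0,0,1,1 for degrees 0…5.
(1 - 2q)^4 has coefficients 1,-8,24,-32,16,0 for degrees 0…5.
Finally multiplying by (1 + q + 3q^2 - 2q^3), the product of all factors after the first has coefficients 1,-7,19,-34,72,-128 for degrees 0…5.
[q^5] = 1·(-128) + 1·(-7) + 1·1 = -134.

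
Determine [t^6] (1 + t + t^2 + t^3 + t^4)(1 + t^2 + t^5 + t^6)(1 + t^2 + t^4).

(1 + t + t^2 + t^3 + t^4) has coefficients 1,1,1,1,1 for degrees 0…4.
(1 + t^2 + t^5 + t^6) has coefficients 1,0,1,0,0,1,1 for degrees 0…6.
Finally multiplying by (1 + t^2 + t^4), the product of all factors after the first has coefficients 1,0,2,0,2,1,2 for degrees 0…6.
[t^6] = 1·2 + 1·1 + 1·2 + 1·0 + 1·2 = 7.

7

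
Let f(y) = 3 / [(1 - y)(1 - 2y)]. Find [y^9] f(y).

3069

The denominator gives the recurrence a_n = 3a_(n−1) − 2a_(n−2) for n ≥ 2; the numerator fixes a_0 = 3, a_1 = 9.
Iterating: 3, 9, 21, 45, 93, 189, 381, 765, 1533, 3069, so a_9 = 3069.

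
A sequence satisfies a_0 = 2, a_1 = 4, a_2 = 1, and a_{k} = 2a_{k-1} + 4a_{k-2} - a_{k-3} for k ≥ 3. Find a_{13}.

1197340

The ordinary generating function has denominator 1 - 2x - 4x^2 + x^3.
Iterating the recurrence: a_0,…,a_{13} = 2, 4, 1, 16, 32, 127, 366, 1208, 3753, 11972, 37748, 119631, 378282, 1197340.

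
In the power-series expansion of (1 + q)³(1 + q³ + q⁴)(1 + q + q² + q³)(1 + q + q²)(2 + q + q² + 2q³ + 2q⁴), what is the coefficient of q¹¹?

(1 + q)³ has coefficients 1,3,3,1 for degrees 0…3.
(1 + q³ + q⁴) has coefficients 1,0,0,1,1,0,0,0,0,0,0,0 for degrees 0…11.
Multiplying by (1 + q + q² + q³) gives running coefficients 1,1,1,2,2,2,2,1,0,0,0,0 for degrees 0…11.
Multiplying by (1 + q + q²) gives running coefficients 1,2,3,4,5,6,6,5,3,1,0,0 for degrees 0…11.
Finally multiplying by (2 + q + q² + 2q³ + 2q⁴), the product of all factors after the first has coefficients 2,5,9,15,23,31,37,40,39,34,26,17 for degrees 0…11.
[q¹¹] = 1·17 + 3·26 + 3·34 + 1·39 = 236.

236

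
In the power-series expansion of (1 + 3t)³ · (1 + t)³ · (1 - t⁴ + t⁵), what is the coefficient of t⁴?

(1 + 3t)³ has coefficients 1,9,27,27 for degrees 0…3.
(1 + t)³ has coefficients 1,3,3,1,0 for degrees 0…4.
Finally multiplying by (1 - t⁴ + t⁵), the product of all factors after the first has coefficients 1,3,3,1,-1 for degrees 0…4.
[t⁴] = 1·(-1) + 9·1 + 27·3 + 27·3 = 170.

170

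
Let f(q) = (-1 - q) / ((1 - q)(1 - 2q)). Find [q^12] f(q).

The denominator gives the recurrence a_n = 3a_(n−1) − 2a_(n−2) for n ≥ 3; the numerator fixes a_0 = -1, a_1 = -4, a_2 = -10.
Iterating: -1, -4, -10, -22, -46, -94, -190, -382, -766, -1534, -3070, -6142, -12286, so a_12 = -12286.

-12286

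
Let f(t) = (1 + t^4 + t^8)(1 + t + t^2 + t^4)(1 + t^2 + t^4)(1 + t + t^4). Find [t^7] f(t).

6

(1 + t^4 + t^8) has coefficients 1,0,0,0,1,0,0,0 for degrees 0…7.
(1 + t + t^2 + t^4) has coefficients 1,1,1,0,1,0,0,0 for degrees 0…7.
Multiplying by (1 + t^2 + t^4) gives running coefficients 1,1,2,1,3,1,2,0 for degrees 0…7.
Finally multiplying by (1 + t + t^4), the product of all factors after the first has coefficients 1,2,3,3,5,5,5,3 for degrees 0…7.
[t^7] = 1·3 + 1·3 = 6.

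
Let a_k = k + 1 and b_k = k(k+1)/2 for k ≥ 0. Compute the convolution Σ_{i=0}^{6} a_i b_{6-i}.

Write out a_i and b_{6-i} for i = 0,…,6 and sum the products.
Σ = 1·21 + 2·15 + 3·10 + 4·6 + 5·3 + 6·1 + 7·0 = 126.

126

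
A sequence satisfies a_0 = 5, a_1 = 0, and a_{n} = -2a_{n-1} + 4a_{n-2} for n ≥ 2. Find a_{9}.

The ordinary generating function has denominator 1 + 2y - 4y^2.
Iterating the recurrence: a_0,…,a_{9} = 5, 0, 20, -40, 160, -480, 1600, -5120, 16640, -53760.

-53760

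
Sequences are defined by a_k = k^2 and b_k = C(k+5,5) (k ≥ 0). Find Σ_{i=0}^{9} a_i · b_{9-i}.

The convolution is the x^9 coefficient of A(x)B(x).
Σ = 0·2002 + 1·1287 + 4·792 + 9·462 + 16·252 + 25·126 + 36·56 + 49·21 + 64·6 + 81·1 = 19305.

19305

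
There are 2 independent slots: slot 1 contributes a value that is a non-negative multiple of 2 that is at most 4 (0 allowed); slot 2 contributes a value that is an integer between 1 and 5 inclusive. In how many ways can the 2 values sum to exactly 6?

2

The generating function for the choices is (1 + y^2 + y^4)·(y + y^2 + y^3 + y^4 + y^5); the count is [y^6].
(1 + y^2 + y^4) has coefficients 1,0,1,0,1 for degrees 0…4.
(y + y^2 + y^3 + y^4 + y^5) has coefficients 0,1,1,1,1,1,0 for degrees 0…6.
[y^6] = 1·0 + 1·1 + 1·1 = 2.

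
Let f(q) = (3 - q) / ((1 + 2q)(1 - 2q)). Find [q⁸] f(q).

Partial fractions give a closed form: a_n = (7/4)·(-2)^n + (5/4)·2^n.
At n = 8: a_8 = 768.

768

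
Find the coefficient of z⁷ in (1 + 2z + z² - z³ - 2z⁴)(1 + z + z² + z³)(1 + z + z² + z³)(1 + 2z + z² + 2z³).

14

(1 + 2z + z² - z³ - 2z⁴) has coefficients 1,2,1,-1,-2 for degrees 0…4.
(1 + z + z² + z³) has coefficients 1,1,1,1,0,0,0,0 for degrees 0…7.
Multiplying by (1 + z + z² + z³) gives running coefficients 1,2,3,4,3,2,1,0 for degrees 0…7.
Finally multiplying by (1 + 2z + z² + 2z³), the product of all factors after the first has coefficients 1,4,8,14,18,18,16,10 for degrees 0…7.
[z⁷] = 1·10 + 2·16 + 1·18 − 1·18 − 2·14 = 14.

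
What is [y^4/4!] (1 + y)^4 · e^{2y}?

The EGF product rule gives c_4 = Σ_{k_1+k_2=4} C(4; k_1,k_2) · ∏ g_i(k_i), where (1+y)^4 gives the falling factorial (4)_k; e^{2y} gives (2)^k.
g_1(k) for k = 0…4: 1, 4, 12, 24, 24.
g_2(k) for k = 0…4: 1, 2, 4, 8, 16.
c_4 = Σ_k C(4,k)·g_1(k)·g_2(4−k) = 1·1·16 + 4·4·8 + 6·12·4 + 4·24·2 + 1·24·1 = 16 + 128 + 288 + 192 + 24 = 648.

648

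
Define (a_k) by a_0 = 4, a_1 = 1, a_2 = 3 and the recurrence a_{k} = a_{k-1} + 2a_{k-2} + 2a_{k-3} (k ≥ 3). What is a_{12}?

The ordinary generating function has denominator 1 - q - 2q^2 - 2q^3.
Iterating the recurrence: a_0,…,a_{12} = 4, 1, 3, 13, 21, 53, 121, 269, 617, 1397, 3169, 7197, 16329.

16329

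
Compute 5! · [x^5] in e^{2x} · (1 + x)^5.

5752

The EGF product rule gives c_5 = Σ_{k_1+k_2=5} C(5; k_1,k_2) · ∏ g_i(k_i), where e^{2x} gives (2)^k; (1+x)^5 gives the falling factorial (5)_k.
g_1(k) for k = 0…5: 1, 2, 4, 8, 16, 32.
g_2(k) for k = 0…5: 1, 5, 20, 60, 120, 120.
c_5 = Σ_k C(5,k)·g_1(k)·g_2(5−k) = 1·1·120 + 5·2·120 + 10·4·60 + 10·8·20 + 5·16·5 + 1·32·1 = 120 + 1200 + 2400 + 1600 + 400 + 32 = 5752.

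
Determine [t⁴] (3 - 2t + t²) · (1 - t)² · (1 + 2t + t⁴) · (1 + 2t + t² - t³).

14

(3 - 2t + t²) has coefficients 3,-2,1 for degrees 0…2.
(1 - t)² has coefficients 1,-2,1,0,0 for degrees 0…4.
Multiplying by (1 + 2t + t⁴) gives running coefficients 1,0,-3,2,1 for degrees 0…4.
Finally multiplying by (1 + 2t + t² - t³), the product of all factors after the first has coefficients 1,2,-2,-5,2 for degrees 0…4.
[t⁴] = 3·2 − 2·(-5) + 1·(-2) = 14.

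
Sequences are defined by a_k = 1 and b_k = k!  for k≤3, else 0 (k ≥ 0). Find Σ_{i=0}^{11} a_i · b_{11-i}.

10

Write out a_i and b_{11-i} for i = 0,…,11 and sum the products.
Σ = 1·0 + 1·0 + 1·0 + 1·0 + 1·0 + 1·0 + 1·0 + 1·0 + 1·6 + 1·2 + 1·1 + 1·1 = 10.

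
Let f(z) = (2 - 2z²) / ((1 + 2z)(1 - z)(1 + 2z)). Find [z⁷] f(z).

-1152

The denominator gives the recurrence a_n = −3a_(n−1) + 4a_(n−3) for n ≥ 3; the numerator fixes a_0 = 2, a_1 = -6, a_2 = 16.
Iterating: 2, -6, 16, -40, 96, -224, 512, -1152, so a_7 = -1152.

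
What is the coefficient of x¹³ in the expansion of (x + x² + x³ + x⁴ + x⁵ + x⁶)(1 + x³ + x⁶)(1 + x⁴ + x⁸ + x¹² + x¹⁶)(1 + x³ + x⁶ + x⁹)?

(x + x² + x³ + x⁴ + x⁵ + x⁶) has coefficients 0,1,1,1,1,1,1 for degrees 0…6.
(1 + x³ + x⁶) has coefficients 1,0,0,1,0,0,1,0,0,0,0,0,0,0 for degrees 0…13.
Multiplying by (1 + x⁴ + x⁸ + x¹² + x¹⁶) gives running coefficients 1,0,0,1,1,0,1,1,1,0,1,1,1,0 for degrees 0…13.
Finally multiplying by (1 + x³ + x⁶ + x⁹), the product of all factors after the first has coefficients 1,0,0,2,1,0,3,2,1,3,3,2,3,3 for degrees 0…13.
[x¹³] = 1·3 + 1·2 + 1·3 + 1·3 + 1·1 + 1·2 = 14.

14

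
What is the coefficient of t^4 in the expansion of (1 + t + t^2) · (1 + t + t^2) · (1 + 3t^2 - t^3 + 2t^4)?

10

(1 + t + t^2) has coefficients 1,1,1 for degrees 0…2.
(1 + t + t^2) has coefficients 1,1,1,0,0 for degrees 0…4.
Finally multiplying by (1 + 3t^2 - t^3 + 2t^4), the product of all factors after the first has coefficients 1,1,4,2,4 for degrees 0…4.
[t^4] = 1·4 + 1·2 + 1·4 = 10.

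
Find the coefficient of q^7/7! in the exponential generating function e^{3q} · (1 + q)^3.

The EGF product rule gives c_7 = Σ_{k_1+k_2=7} C(7; k_1,k_2) · ∏ g_i(k_i), where e^{3q} gives (3)^k; (1+q)^3 gives the falling factorial (3)_k.
g_1(k) for k = 0…7: 1, 3, 9, 27, 81, 243, 729, 2187.
g_2(k) for k = 0…7: 1, 3, 6, 6, 0, 0, 0, 0.
c_7 = Σ_k C(7,k)·g_1(k)·g_2(7−k) = 35·81·6 + 21·243·6 + 7·729·3 + 1·2187·1 = 17010 + 30618 + 15309 + 2187 = 65124.

65124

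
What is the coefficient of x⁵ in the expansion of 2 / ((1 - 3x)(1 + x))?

The denominator gives the recurrence a_n = 2a_(n−1) + 3a_(n−2) for n ≥ 2; the numerator fixes a_0 = 2, a_1 = 4.
Iterating: 2, 4, 14, 40, 122, 364, so a_5 = 364.

364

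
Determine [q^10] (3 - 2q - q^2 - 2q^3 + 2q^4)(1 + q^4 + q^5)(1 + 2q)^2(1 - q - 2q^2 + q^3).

55

(3 - 2q - q^2 - 2q^3 + 2q^4) has coefficients 3,-2,-1,-2,2 for degrees 0…4.
(1 + q^4 + q^5) has coefficients 1,0,0,0,1,1,0,0,0,0,0 for degrees 0…10.
Multiplying by (1 + 2q)^2 gives running coefficients 1,4,4,0,1,5,8,4,0,0,0 for degrees 0…10.
Finally multiplying by (1 - q - 2q^2 + q^3), the product of all factors after the first has coefficients 1,3,-2,-11,-3,8,1,-13,-15,0,4 for degrees 0…10.
[q^10] = 3·4 − 2·0 − 1·(-15) − 2·(-13) + 2·1 = 55.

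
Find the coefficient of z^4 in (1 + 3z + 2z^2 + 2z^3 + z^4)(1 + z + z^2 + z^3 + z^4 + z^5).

9

(1 + 3z + 2z^2 + 2z^3 + z^4) has coefficients 1,3,2,2,1 for degrees 0…4.
(1 + z + z^2 + z^3 + z^4 + z^5) has coefficients 1,1,1,1,1 for degrees 0…4.
[z^4] = 1·1 + 3·1 + 2·1 + 2·1 + 1·1 = 9.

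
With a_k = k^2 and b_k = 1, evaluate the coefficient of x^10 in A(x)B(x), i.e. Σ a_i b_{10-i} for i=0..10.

This is [x^10] in the product of the two ordinary generating functions.
Σ = 0·1 + 1·1 + 4·1 + 9·1 + 16·1 + 25·1 + 36·1 + 49·1 + 64·1 + 81·1 + 100·1 = 385.

385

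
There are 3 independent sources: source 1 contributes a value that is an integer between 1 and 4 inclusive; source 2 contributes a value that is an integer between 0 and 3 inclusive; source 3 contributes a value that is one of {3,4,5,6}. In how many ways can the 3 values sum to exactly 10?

10

The generating function for the choices is (x + x² + x³ + x⁴)·(1 + x + x² + x³)·(x³ + x⁴ + x⁵ + x⁶); the count is [x¹⁰].
(x + x² + x³ + x⁴) has coefficients 0,1,1,1,1 for degrees 0…4.
(1 + x + x² + x³) has coefficients 1,1,1,1,0,0,0,0,0,0,0 for degrees 0…10.
Finally multiplying by (x³ + x⁴ + x⁵ + x⁶), the product of all factors after the first has coefficients 0,0,0,1,2,3,4,3,2,1,0 for degrees 0…10.
[x¹⁰] = 1·1 + 1·2 + 1·3 + 1·4 = 10.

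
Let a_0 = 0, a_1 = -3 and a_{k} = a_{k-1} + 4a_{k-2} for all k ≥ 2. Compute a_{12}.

-57915

The ordinary generating function has denominator 1 - t - 4t^2.
Iterating the recurrence: a_0,…,a_{12} = 0, -3, -3, -15, -27, -87, -195, -543, -1323, -3495, -8787, -22767, -57915.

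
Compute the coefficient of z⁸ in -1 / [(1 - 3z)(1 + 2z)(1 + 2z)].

-3345

The denominator gives the recurrence a_n = −a_(n−1) + 8a_(n−2) + 12a_(n−3) for n ≥ 3; the numerator fixes a_0 = -1, a_1 = 1, a_2 = -9.
Iterating: -1, 1, -9, 5, -65, -3, -457, -347, -3345, so a_8 = -3345.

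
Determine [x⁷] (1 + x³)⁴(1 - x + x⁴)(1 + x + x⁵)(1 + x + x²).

(1 + x³)⁴ has coefficients 1,0,0,4,0,0,6,0 for degrees 0…7.
(1 - x + x⁴) has coefficients 1,-1,0,0,1,0,0,0 for degrees 0…7.
Multiplying by (1 + x + x⁵) gives running coefficients 1,0,-1,0,1,2,-1,0 for degrees 0…7.
Finally multiplying by (1 + x + x²), the product of all factors after the first has coefficients 1,1,0,-1,0,3,2,1 for degrees 0…7.
[x⁷] = 1·1 + 4·0 + 6·1 = 7.

7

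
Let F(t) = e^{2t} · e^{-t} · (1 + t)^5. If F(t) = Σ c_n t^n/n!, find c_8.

19081

The EGF product rule gives c_8 = Σ_{k_1+k_2+k_3=8} C(8; k_1,k_2,k_3) · ∏ g_i(k_i), where e^{2t} gives (2)^k; e^{-t} gives (-1)^k; (1+t)^5 gives the falling factorial (5)_k.
g_1(k) for k = 0…8: 1, 2, 4, 8, 16, 32, 64, 128, 256.
g_2(k) for k = 0…8: 1, -1, 1, -1, 1, -1, 1, -1, 1.
g_3(k) for k = 0…8: 1, 5, 20, 60, 120, 120, 0, 0, 0.
First combine the last two factors: h(k) = Σ_j C(k,j)·g_2(j)·g_3(k−j) for k = 0…8: 1, 4, 11, 14, -19, -56, 151, 34, -1159.
c_8 = Σ_k C(8,k)·g_1(k)·h(8−k) = 1·1·(-1159) + 8·2·34 + 28·4·151 + 56·8·(-56) + 70·16·(-19) + 56·32·14 + 28·64·11 + 8·128·4 + 1·256·1 = −1159 + 544 + 16912 − 25088 − 21280 + 25088 + 19712 + 4096 + 256 = 19081.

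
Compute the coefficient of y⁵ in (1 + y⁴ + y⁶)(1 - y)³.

(1 + y⁴ + y⁶) has coefficients 1,0,0,0,1,0 for degrees 0…5.
(1 - y)³ has coefficients 1,-3,3,-1,0,0 for degrees 0…5.
[y⁵] = 1·0 + 1·(-3) = -3.

-3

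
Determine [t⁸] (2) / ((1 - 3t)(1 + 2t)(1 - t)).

11946

The denominator gives the recurrence a_n = 2a_(n−1) + 5a_(n−2) − 6a_(n−3) for n ≥ 3; the numerator fixes a_0 = 2, a_1 = 4, a_2 = 18.
Iterating: 2, 4, 18, 44, 154, 420, 1346, 3868, 11946, so a_8 = 11946.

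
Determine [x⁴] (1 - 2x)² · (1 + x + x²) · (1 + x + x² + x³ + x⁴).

(1 - 2x)² has coefficients 1,-4,4 for degrees 0…2.
(1 + x + x²) has coefficients 1,1,1,0,0 for degrees 0…4.
Finally multiplying by (1 + x + x² + x³ + x⁴), the product of all factors after the first has coefficients 1,2,3,3,3 for degrees 0…4.
[x⁴] = 1·3 − 4·3 + 4·3 = 3.

3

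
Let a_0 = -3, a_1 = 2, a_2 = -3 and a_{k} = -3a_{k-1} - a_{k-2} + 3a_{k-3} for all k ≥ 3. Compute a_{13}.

The ordinary generating function has denominator 1 + 3t + t^2 - 3t^3.
Iterating the recurrence: a_0,…,a_{13} = -3, 2, -3, -2, 15, -52, 135, -308, 633, -1186, 2001, -2918, 3195, -664.

-664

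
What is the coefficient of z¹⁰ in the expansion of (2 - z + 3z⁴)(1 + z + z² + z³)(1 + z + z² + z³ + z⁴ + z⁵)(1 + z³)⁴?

(2 - z + 3z⁴) has coefficients 2,-1,0,0,3 for degrees 0…4.
(1 + z + z² + z³) has coefficients 1,1,1,1,0,0,0,0,0,0,0 for degrees 0…10.
Multiplying by (1 + z + z² + z³ + z⁴ + z⁵) gives running coefficients 1,2,3,4,4,4,3,2,1,0,0 for degrees 0…10.
Finally multiplying by (1 + z³)⁴, the product of all factors after the first has coefficients 1,2,3,8,12,16,25,30,35,40,40 for degrees 0…10.
[z¹⁰] = 2·40 − 1·40 + 3·25 = 115.

115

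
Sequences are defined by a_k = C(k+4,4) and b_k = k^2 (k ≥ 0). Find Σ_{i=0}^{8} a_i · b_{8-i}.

Write out a_i and b_{8-i} for i = 0,…,8 and sum the products.
Σ = 1·64 + 5·49 + 15·36 + 35·25 + 70·16 + 126·9 + 210·4 + 330·1 + 495·0 = 5148.

5148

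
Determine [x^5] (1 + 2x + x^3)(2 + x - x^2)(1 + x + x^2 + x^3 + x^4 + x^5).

(1 + 2x + x^3) has coefficients 1,2,0,1 for degrees 0…3.
(2 + x - x^2) has coefficients 2,1,-1,0,0,0 for degrees 0…5.
Finally multiplying by (1 + x + x^2 + x^3 + x^4 + x^5), the product of all factors after the first has coefficients 2,3,2,2,2,2 for degrees 0…5.
[x^5] = 1·2 + 2·2 + 1·2 = 8.

8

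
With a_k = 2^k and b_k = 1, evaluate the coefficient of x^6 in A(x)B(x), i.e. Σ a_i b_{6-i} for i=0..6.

127

Write out a_i and b_{6-i} for i = 0,…,6 and sum the products.
Σ = 1·1 + 2·1 + 4·1 + 8·1 + 16·1 + 32·1 + 64·1 = 127.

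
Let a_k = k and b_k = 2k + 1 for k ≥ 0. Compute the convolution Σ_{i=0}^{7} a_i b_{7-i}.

The convolution is the t^7 coefficient of A(t)B(t).
Σ = 0·15 + 1·13 + 2·11 + 3·9 + 4·7 + 5·5 + 6·3 + 7·1 = 140.

140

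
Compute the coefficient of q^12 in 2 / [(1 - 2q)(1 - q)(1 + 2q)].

Partial fractions give a closed form: a_n = (2)·2^n + (-2/3)·1^n + (2/3)·(-2)^n.
At n = 12: a_12 = 10922.

10922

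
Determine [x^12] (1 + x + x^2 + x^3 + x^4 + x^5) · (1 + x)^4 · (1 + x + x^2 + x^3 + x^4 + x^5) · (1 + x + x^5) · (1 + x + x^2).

(1 + x + x^2 + x^3 + x^4 + x^5) has coefficients 1,1,1,1,1,1 for degrees 0…5.
(1 + x)^4 has coefficients 1,4,6,4,1,0,0,0,0,0,0,0,0 for degrees 0…12.
Multiplying by (1 + x + x^2 + x^3 + x^4 + x^5) gives running coefficients 1,5,11,15,16,16,15,11,5,1,0,0,0 for degrees 0…12.
Multiplying by (1 + x + x^5) gives running coefficients 1,6,16,26,31,33,36,37,31,22,17,15,11 for degrees 0…12.
Finally multiplying by (1 + x + x^2), the product of all factors after the first has coefficients 1,7,23,48,73,90,100,106,104,90,70,54,43 for degrees 0…12.
[x^12] = 1·43 + 1·54 + 1·70 + 1·90 + 1·104 + 1·106 = 467.

467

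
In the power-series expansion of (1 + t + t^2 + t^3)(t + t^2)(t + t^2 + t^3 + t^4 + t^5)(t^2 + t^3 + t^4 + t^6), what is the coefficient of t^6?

(1 + t + t^2 + t^3) has coefficients 1,1,1,1 for degrees 0…3.
(t + t^2) has coefficients 0,1,1,0,0,0,0 for degrees 0…6.
Multiplying by (t + t^2 + t^3 + t^4 + t^5) gives running coefficients 0,0,1,2,2,2,2 for degrees 0…6.
Finally multiplying by (t^2 + t^3 + t^4 + t^6), the product of all factors after the first has coefficients 0,0,0,0,1,3,5 for degrees 0…6.
[t^6] = 1·5 + 1·3 + 1·1 + 1·0 = 9.

9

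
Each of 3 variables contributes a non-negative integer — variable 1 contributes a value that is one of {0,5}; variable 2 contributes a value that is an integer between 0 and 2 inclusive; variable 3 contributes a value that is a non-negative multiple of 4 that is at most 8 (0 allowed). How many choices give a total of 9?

The generating function for the choices is (1 + q^5)·(1 + q + q^2)·(1 + q^4 + q^8); the count is [q^9].
(1 + q^5) has coefficients 1,0,0,0,0,1 for degrees 0…5.
(1 + q + q^2) has coefficients 1,1,1,0,0,0,0,0,0,0 for degrees 0…9.
Finally multiplying by (1 + q^4 + q^8), the product of all factors after the first has coefficients 1,1,1,0,1,1,1,0,1,1 for degrees 0…9.
[q^9] = 1·1 + 1·1 = 2.

2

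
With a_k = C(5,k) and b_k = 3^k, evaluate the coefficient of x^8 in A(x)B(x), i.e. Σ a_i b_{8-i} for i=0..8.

Write out a_i and b_{8-i} for i = 0,…,8 and sum the products.
Σ = 1·6561 + 5·2187 + 10·729 + 10·243 + 5·81 + 1·27 + 0·9 + 0·3 + 0·1 = 27648.

27648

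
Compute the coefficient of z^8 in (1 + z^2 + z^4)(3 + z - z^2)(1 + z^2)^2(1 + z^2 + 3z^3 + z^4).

(1 + z^2 + z^4) has coefficients 1,0,1,0,1 for degrees 0…4.
(3 + z - z^2) has coefficients 3,1,-1,0,0,0,0,0,0 for degrees 0…8.
Multiplying by (1 + z^2)^2 gives running coefficients 3,1,5,2,1,1,-1,0,0 for degrees 0…8.
Finally multiplying by (1 + z^2 + 3z^3 + z^4), the product of all factors after the first has coefficients 3,1,8,12,12,19,11,6,3 for degrees 0…8.
[z^8] = 1·3 + 1·11 + 1·12 = 26.

26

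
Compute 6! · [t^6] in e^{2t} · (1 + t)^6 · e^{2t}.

The EGF product rule gives c_6 = Σ_{k_1+k_2+k_3=6} C(6; k_1,k_2,k_3) · ∏ g_i(k_i), where e^{2t} gives (2)^k; (1+t)^6 gives the falling factorial (6)_k; e^{2t} gives (2)^k.
g_1(k) for k = 0…6: 1, 2, 4, 8, 16, 32, 64.
g_2(k) for k = 0…6: 1, 6, 30, 120, 360, 720, 720.
g_3(k) for k = 0…6: 1, 2, 4, 8, 16, 32, 64.
First combine the last two factors: h(k) = Σ_j C(k,j)·g_2(j)·g_3(k−j) for k = 0…6: 1, 8, 58, 380, 2248, 12032, 58576.
c_6 = Σ_k C(6,k)·g_1(k)·h(6−k) = 1·1·58576 + 6·2·12032 + 15·4·2248 + 20·8·380 + 15·16·58 + 6·32·8 + 1·64·1 = 58576 + 144384 + 134880 + 60800 + 13920 + 1536 + 64 = 414160.

414160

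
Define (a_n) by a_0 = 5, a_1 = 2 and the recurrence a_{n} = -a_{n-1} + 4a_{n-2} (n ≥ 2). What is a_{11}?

The ordinary generating function has denominator 1 + q - 4q^2.
Iterating the recurrence: a_0,…,a_{11} = 5, 2, 18, -10, 82, -122, 450, -938, 2738, -6490, 17442, -43402.

-43402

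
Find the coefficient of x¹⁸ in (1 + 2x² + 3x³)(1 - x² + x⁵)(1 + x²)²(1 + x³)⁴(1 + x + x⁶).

49

(1 + 2x² + 3x³) has coefficients 1,0,2,3 for degrees 0…3.
(1 - x² + x⁵) has coefficients 1,0,-1,0,0,1,0,0,0,0,0,0,0,0,0,0,0,0,0 for degrees 0…18.
Multiplying by (1 + x²)² gives running coefficients 1,0,1,0,-1,1,-1,2,0,1,0,0,0,0,0,0,0,0,0 for degrees 0…18.
Multiplying by (1 + x³)⁴ gives running coefficients 1,0,1,4,-1,5,5,-2,10,1,2,10,-1,8,5,2,7,1,3 for degrees 0…18.
Finally multiplying by (1 + x + x⁶), the product of all factors after the first has coefficients 1,1,1,5,3,4,11,3,9,15,2,17,14,5,23,8,11,18,3 for degrees 0…18.
[x¹⁸] = 1·3 + 2·11 + 3·8 = 49.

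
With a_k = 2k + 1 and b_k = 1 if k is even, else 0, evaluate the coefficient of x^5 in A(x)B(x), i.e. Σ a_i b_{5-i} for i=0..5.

The convolution is the t^5 coefficient of A(t)B(t).
Σ = 1·0 + 3·1 + 5·0 + 7·1 + 9·0 + 11·1 = 21.

21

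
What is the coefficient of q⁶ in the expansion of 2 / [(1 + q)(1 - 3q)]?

Partial fractions give a closed form: a_n = (1/2)·(-1)^n + (3/2)·3^n.
At n = 6: a_6 = 1094.

1094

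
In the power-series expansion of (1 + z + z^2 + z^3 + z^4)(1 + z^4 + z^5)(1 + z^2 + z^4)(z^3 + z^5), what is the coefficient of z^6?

(1 + z + z^2 + z^3 + z^4) has coefficients 1,1,1,1,1 for degrees 0…4.
(1 + z^4 + z^5) has coefficients 1,0,0,0,1,1,0 for degrees 0…6.
Multiplying by (1 + z^2 + z^4) gives running coefficients 1,0,1,0,2,1,1 for degrees 0…6.
Finally multiplying by (z^3 + z^5), the product of all factors after the first has coefficients 0,0,0,1,0,2,0 for degrees 0…6.
[z^6] = 1·0 + 1·2 + 1·0 + 1·1 + 1·0 = 3.

3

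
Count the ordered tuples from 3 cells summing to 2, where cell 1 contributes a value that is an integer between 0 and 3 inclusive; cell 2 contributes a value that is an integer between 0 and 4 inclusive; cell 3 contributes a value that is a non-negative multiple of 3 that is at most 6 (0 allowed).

The generating function for the choices is (1 + y + y^2 + y^3)·(1 + y + y^2 + y^3 + y^4)·(1 + y^3 + y^6); the count is [y^2].
(1 + y + y^2 + y^3) has coefficients 1,1,1 for degrees 0…2.
(1 + y + y^2 + y^3 + y^4) has coefficients 1,1,1 for degrees 0…2.
Finally multiplying by (1 + y^3 + y^6), the product of all factors after the first has coefficients 1,1,1 for degrees 0…2.
[y^2] = 1·1 + 1·1 + 1·1 = 3.

3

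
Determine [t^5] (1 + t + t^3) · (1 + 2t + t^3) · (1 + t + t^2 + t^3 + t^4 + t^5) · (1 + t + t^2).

30

(1 + t + t^3) has coefficients 1,1,0,1 for degrees 0…3.
(1 + 2t + t^3) has coefficients 1,2,0,1,0,0 for degrees 0…5.
Multiplying by (1 + t + t^2 + t^3 + t^4 + t^5) gives running coefficients 1,3,3,4,4,4 for degrees 0…5.
Finally multiplying by (1 + t + t^2), the product of all factors after the first has coefficients 1,4,7,10,11,12 for degrees 0…5.
[t^5] = 1·12 + 1·11 + 1·7 = 30.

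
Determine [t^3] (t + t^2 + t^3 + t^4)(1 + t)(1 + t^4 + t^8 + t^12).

2

(t + t^2 + t^3 + t^4) has coefficients 0,1,1,1 for degrees 0…3.
(1 + t) has coefficients 1,1,0,0 for degrees 0…3.
Finally multiplying by (1 + t^4 + t^8 + t^12), the product of all factors after the first has coefficients 1,1,0,0 for degrees 0…3.
[t^3] = 1·0 + 1·1 + 1·1 = 2.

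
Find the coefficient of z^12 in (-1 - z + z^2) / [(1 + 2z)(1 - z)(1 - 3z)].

-584858

Partial fractions give a closed form: a_n = (-1/15)·(-2)^n + (1/6)·1^n + (-11/10)·3^n.
At n = 12: a_12 = -584858.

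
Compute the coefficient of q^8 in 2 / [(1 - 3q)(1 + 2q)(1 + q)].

The denominator gives the recurrence a_n = 7a_(n−2) + 6a_(n−3) for n ≥ 3; the numerator fixes a_0 = 2, a_1 = 0, a_2 = 14.
Iterating: 2, 0, 14, 12, 98, 168, 758, 1764, 6314, so a_8 = 6314.

6314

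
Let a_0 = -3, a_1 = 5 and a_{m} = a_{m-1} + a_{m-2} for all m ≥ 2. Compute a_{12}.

The ordinary generating function has denominator 1 - z - z^2.
Iterating the recurrence: a_0,…,a_{12} = -3, 5, 2, 7, 9, 16, 25, 41, 66, 107, 173, 280, 453.

453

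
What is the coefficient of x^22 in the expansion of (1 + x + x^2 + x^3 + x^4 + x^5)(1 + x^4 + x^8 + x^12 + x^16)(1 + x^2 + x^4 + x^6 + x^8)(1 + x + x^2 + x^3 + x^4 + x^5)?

41

(1 + x + x^2 + x^3 + x^4 + x^5) has coefficients 1,1,1,1,1,1 for degrees 0…5.
(1 + x^4 + x^8 + x^12 + x^16) has coefficients 1,0,0,0,1,0,0,0,1,0,0,0,1,0,0,0,1,0,0,0,0,0,0 for degrees 0…22.
Multiplying by (1 + x^2 + x^4 + x^6 + x^8) gives running coefficients 1,0,1,0,2,0,2,0,3,0,2,0,3,0,2,0,3,0,2,0,2,0,1 for degrees 0…22.
Finally multiplying by (1 + x + x^2 + x^3 + x^4 + x^5), the product of all factors after the first has coefficients 1,1,2,2,4,4,5,5,7,7,7,7,8,8,7,7,8,8,7,7,7,7,5 for degrees 0…22.
[x^22] = 1·5 + 1·7 + 1·7 + 1·7 + 1·7 + 1·8 = 41.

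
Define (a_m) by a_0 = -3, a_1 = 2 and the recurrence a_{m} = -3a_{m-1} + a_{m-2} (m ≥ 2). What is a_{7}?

The ordinary generating function has denominator 1 + 3q - q^2.
Iterating the recurrence: a_0,…,a_{7} = -3, 2, -9, 29, -96, 317, -1047, 3458.

3458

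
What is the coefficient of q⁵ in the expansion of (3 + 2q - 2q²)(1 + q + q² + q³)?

-2

(3 + 2q - 2q²) has coefficients 3,2,-2 for degrees 0…2.
(1 + q + q² + q³) has coefficients 1,1,1,1,0,0 for degrees 0…5.
[q⁵] = 3·0 + 2·0 − 2·1 = -2.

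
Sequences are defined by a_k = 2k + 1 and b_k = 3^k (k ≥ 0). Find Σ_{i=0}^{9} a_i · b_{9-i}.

59038

The convolution is the x^9 coefficient of A(x)B(x).
Σ = 1·19683 + 3·6561 + 5·2187 + 7·729 + 9·243 + 11·81 + 13·27 + 15·9 + 17·3 + 19·1 = 59038.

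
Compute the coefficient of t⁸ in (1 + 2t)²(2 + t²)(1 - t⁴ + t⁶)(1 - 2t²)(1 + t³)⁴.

(1 + 2t)² has coefficients 1,4,4 for degrees 0…2.
(2 + t²) has coefficients 2,0,1,0,0,0,0,0,0 for degrees 0…8.
Multiplying by (1 - t⁴ + t⁶) gives running coefficients 2,0,1,0,-2,0,1,0,1 for degrees 0…8.
Multiplying by (1 - 2t²) gives running coefficients 2,0,-3,0,-4,0,5,0,-1 for degrees 0…8.
Finally multiplying by (1 + t³)⁴, the product of all factors after the first has coefficients 2,0,-3,8,-4,-12,17,-16,-19 for degrees 0…8.
[t⁸] = 1·(-19) + 4·(-16) + 4·17 = -15.

-15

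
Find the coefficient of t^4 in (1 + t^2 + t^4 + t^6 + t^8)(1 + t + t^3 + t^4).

2

(1 + t^2 + t^4 + t^6 + t^8) has coefficients 1,0,1,0,1 for degrees 0…4.
(1 + t + t^3 + t^4) has coefficients 1,1,0,1,1 for degrees 0…4.
[t^4] = 1·1 + 1·0 + 1·1 = 2.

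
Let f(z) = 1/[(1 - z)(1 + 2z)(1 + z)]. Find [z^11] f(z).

-2730

The denominator gives the recurrence a_n = −2a_(n−1) + a_(n−2) + 2a_(n−3) for n ≥ 3; the numerator fixes a_0 = 1, a_1 = -2, a_2 = 5.
Iterating: 1, -2, 5, -10, 21, -42, 85, -170, 341, -682, 1365, -2730, so a_11 = -2730.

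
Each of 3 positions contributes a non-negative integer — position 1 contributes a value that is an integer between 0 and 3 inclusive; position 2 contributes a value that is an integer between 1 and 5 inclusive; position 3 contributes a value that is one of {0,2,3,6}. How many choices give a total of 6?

The generating function for the choices is (1 + y + y^2 + y^3)·(y + y^2 + y^3 + y^4 + y^5)·(1 + y^2 + y^3 + y^6); the count is [y^6].
(1 + y + y^2 + y^3) has coefficients 1,1,1,1 for degrees 0…3.
(y + y^2 + y^3 + y^4 + y^5) has coefficients 0,1,1,1,1,1,0 for degrees 0…6.
Finally multiplying by (1 + y^2 + y^3 + y^6), the product of all factors after the first has coefficients 0,1,1,2,3,3,2 for degrees 0…6.
[y^6] = 1·2 + 1·3 + 1·3 + 1·2 = 10.

10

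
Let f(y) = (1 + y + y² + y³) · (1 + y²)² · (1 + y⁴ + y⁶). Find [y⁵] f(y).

4

(1 + y + y² + y³) has coefficients 1,1,1,1 for degrees 0…3.
(1 + y²)² has coefficients 1,0,2,0,1,0 for degrees 0…5.
Finally multiplying by (1 + y⁴ + y⁶), the product of all factors after the first has coefficients 1,0,2,0,2,0 for degrees 0…5.
[y⁵] = 1·0 + 1·2 + 1·0 + 1·2 = 4.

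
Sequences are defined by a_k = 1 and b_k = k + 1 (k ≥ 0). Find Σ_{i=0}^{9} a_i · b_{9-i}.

This is [x^9] in the product of the two ordinary generating functions.
Σ = 1·10 + 1·9 + 1·8 + 1·7 + 1·6 + 1·5 + 1·4 + 1·3 + 1·2 + 1·1 = 55.

55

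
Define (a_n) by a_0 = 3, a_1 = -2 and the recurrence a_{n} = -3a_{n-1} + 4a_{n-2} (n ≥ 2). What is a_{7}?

The ordinary generating function has denominator 1 + 3y - 4y^2.
Iterating the recurrence: a_0,…,a_{7} = 3, -2, 18, -62, 258, -1022, 4098, -16382.

-16382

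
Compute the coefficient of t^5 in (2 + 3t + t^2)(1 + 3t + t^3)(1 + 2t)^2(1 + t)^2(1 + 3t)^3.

10743

(2 + 3t + t^2) has coefficients 2,3,1 for degrees 0…2.
(1 + 3t + t^3) has coefficients 1,3,0,1,0,0 for degrees 0…5.
Multiplying by (1 + 2t)^2 gives running coefficients 1,7,16,13,4,4 for degrees 0…5.
Multiplying by (1 + t)^2 gives running coefficients 1,9,31,52,46,25 for degrees 0…5.
Finally multiplying by (1 + 3t)^3, the product of all factors after the first has coefficients 1,18,139,601,1594,2680 for degrees 0…5.
[t^5] = 2·2680 + 3·1594 + 1·601 = 10743.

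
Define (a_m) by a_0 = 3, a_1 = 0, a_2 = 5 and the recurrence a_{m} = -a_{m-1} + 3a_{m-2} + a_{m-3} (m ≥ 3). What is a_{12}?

5933

The ordinary generating function has denominator 1 + y - 3y^2 - y^3.
Iterating the recurrence: a_0,…,a_{12} = 3, 0, 5, -2, 17, -18, 67, -104, 287, -532, 1289, -2598, 5933.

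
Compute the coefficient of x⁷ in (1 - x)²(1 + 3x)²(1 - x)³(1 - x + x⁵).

-59

(1 - x)² has coefficients 1,-2,1 for degrees 0…2.
(1 + 3x)² has coefficients 1,6,9,0,0,0,0,0 for degrees 0…7.
Multiplying by (1 - x)³ gives running coefficients 1,3,-6,-10,21,-9,0,0 for degrees 0…7.
Finally multiplying by (1 - x + x⁵), the product of all factors after the first has coefficients 1,2,-9,-4,31,-29,12,-6 for degrees 0…7.
[x⁷] = 1·(-6) − 2·12 + 1·(-29) = -59.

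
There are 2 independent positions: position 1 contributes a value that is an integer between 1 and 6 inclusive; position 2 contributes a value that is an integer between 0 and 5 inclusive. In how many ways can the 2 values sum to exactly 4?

4

The generating function for the choices is (t + t² + t³ + t⁴ + t⁵ + t⁶)·(1 + t + t² + t³ + t⁴ + t⁵); the count is [t⁴].
(t + t² + t³ + t⁴ + t⁵ + t⁶) has coefficients 0,1,1,1,1 for degrees 0…4.
(1 + t + t² + t³ + t⁴ + t⁵) has coefficients 1,1,1,1,1 for degrees 0…4.
[t⁴] = 1·1 + 1·1 + 1·1 + 1·1 = 4.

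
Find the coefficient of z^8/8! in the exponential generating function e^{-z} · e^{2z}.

1

The EGF product rule gives c_8 = Σ_{k_1+k_2=8} C(8; k_1,k_2) · ∏ g_i(k_i), where e^{-z} gives (-1)^k; e^{2z} gives (2)^k.
g_1(k) for k = 0…8: 1, -1, 1, -1, 1, -1, 1, -1, 1.
g_2(k) for k = 0…8: 1, 2, 4, 8, 16, 32, 64, 128, 256.
c_8 = Σ_k C(8,k)·g_1(k)·g_2(8−k) = 1·1·256 + 8·(-1)·128 + 28·1·64 + 56·(-1)·32 + 70·1·16 + 56·(-1)·8 + 28·1·4 + 8·(-1)·2 + 1·1·1 = 256 − 1024 + 1792 − 1792 + 1120 − 448 + 112 − 16 + 1 = 1.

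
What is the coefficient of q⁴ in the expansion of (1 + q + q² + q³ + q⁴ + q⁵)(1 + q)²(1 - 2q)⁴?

-12

(1 + q + q² + q³ + q⁴ + q⁵) has coefficients 1,1,1,1,1 for degrees 0…4.
(1 + q)² has coefficients 1,2,1,0,0 for degrees 0…4.
Finally multiplying by (1 - 2q)⁴, the product of all factors after the first has coefficients 1,-6,9,8,-24 for degrees 0…4.
[q⁴] = 1·(-24) + 1·8 + 1·9 + 1·(-6) + 1·1 = -12.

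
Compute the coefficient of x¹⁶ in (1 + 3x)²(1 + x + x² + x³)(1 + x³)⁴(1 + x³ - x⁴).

(1 + 3x)² has coefficients 1,6,9 for degrees 0…2.
(1 + x + x² + x³) has coefficients 1,1,1,1,0,0,0,0,0,0,0,0,0,0,0,0,0 for degrees 0…16.
Multiplying by (1 + x³)⁴ gives running coefficients 1,1,1,5,4,4,10,6,6,10,4,4,5,1,1,1,0 for degrees 0…16.
Finally multiplying by (1 + x³ - x⁴), the product of all factors after the first has coefficients 1,1,1,6,4,4,14,5,6,16,0,4,9,-5,1,2,-4 for degrees 0…16.
[x¹⁶] = 1·(-4) + 6·2 + 9·1 = 17.

17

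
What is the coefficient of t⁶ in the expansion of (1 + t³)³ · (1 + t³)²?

10

(1 + t³)³ has coefficients 1,0,0,3,0,0,3 for degrees 0…6.
(1 + t³)² has coefficients 1,0,0,2,0,0,1 for degrees 0…6.
[t⁶] = 1·1 + 3·2 + 3·1 = 10.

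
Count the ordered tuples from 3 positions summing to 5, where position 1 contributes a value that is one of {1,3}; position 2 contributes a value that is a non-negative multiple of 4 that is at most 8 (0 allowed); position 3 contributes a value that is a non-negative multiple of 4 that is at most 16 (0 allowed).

The generating function for the choices is (y + y^3)·(1 + y^4 + y^8)·(1 + y^4 + y^8 + y^12 + y^16); the count is [y^5].
(y + y^3) has coefficients 0,1,0,1 for degrees 0…3.
(1 + y^4 + y^8) has coefficients 1,0,0,0,1,0 for degrees 0…5.
Finally multiplying by (1 + y^4 + y^8 + y^12 + y^16), the product of all factors after the first has coefficients 1,0,0,0,2,0 for degrees 0…5.
[y^5] = 1·2 + 1·0 = 2.

2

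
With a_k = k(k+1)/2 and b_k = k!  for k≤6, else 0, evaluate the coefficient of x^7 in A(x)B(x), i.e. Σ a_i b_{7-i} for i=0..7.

This is [x^7] in the product of the two ordinary generating functions.
Σ = 0·0 + 1·720 + 3·120 + 6·24 + 10·6 + 15·2 + 21·1 + 28·1 = 1363.

1363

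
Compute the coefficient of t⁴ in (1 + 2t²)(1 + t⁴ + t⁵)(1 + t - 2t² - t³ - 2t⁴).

-5

(1 + 2t²) has coefficients 1,0,2 for degrees 0…2.
(1 + t⁴ + t⁵) has coefficients 1,0,0,0,1 for degrees 0…4.
Finally multiplying by (1 + t - 2t² - t³ - 2t⁴), the product of all factors after the first has coefficients 1,1,-2,-1,-1 for degrees 0…4.
[t⁴] = 1·(-1) + 2·(-2) = -5.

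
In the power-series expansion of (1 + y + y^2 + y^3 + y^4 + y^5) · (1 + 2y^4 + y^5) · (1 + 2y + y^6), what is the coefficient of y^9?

10

(1 + y + y^2 + y^3 + y^4 + y^5) has coefficients 1,1,1,1,1,1 for degrees 0…5.
(1 + 2y^4 + y^5) has coefficients 1,0,0,0,2,1,0,0,0,0 for degrees 0…9.
Finally multiplying by (1 + 2y + y^6), the product of all factors after the first has coefficients 1,2,0,0,2,5,3,0,0,0 for degrees 0…9.
[y^9] = 1·0 + 1·0 + 1·0 + 1·3 + 1·5 + 1·2 = 10.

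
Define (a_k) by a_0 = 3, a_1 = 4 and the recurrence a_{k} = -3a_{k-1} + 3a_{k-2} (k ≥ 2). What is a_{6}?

-1053

The ordinary generating function has denominator 1 + 3x - 3x^2.
Iterating the recurrence: a_0,…,a_{6} = 3, 4, -3, 21, -72, 279, -1053.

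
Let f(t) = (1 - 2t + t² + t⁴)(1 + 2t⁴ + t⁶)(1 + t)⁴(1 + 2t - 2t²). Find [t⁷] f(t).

(1 - 2t + t² + t⁴) has coefficients 1,-2,1,0,1 for degrees 0…4.
(1 + 2t⁴ + t⁶) has coefficients 1,0,0,0,2,0,1,0 for degrees 0…7.
Multiplying by (1 + t)⁴ gives running coefficients 1,4,6,4,3,8,13,12 for degrees 0…7.
Finally multiplying by (1 + 2t - 2t²), the product of all factors after the first has coefficients 1,6,12,8,-1,6,23,22 for degrees 0…7.
[t⁷] = 1·22 − 2·23 + 1·6 + 1·8 = -10.

-10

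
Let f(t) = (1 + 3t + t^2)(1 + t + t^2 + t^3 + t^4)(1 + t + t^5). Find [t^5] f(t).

(1 + 3t + t^2) has coefficients 1,3,1 for degrees 0…2.
(1 + t + t^2 + t^3 + t^4) has coefficients 1,1,1,1,1,0 for degrees 0…5.
Finally multiplying by (1 + t + t^5), the product of all factors after the first has coefficients 1,2,2,2,2,2 for degrees 0…5.
[t^5] = 1·2 + 3·2 + 1·2 = 10.

10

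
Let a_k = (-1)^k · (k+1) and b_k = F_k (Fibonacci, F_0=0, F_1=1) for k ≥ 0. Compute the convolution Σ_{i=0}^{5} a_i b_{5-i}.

The convolution is the t^5 coefficient of A(t)B(t).
Σ = 1·5 − 2·3 + 3·2 − 4·1 + 5·1 − 6·0 = 6.

6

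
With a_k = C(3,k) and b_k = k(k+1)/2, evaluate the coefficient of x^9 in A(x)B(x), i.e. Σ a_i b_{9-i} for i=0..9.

258

This is [x^9] in the product of the two ordinary generating functions.
Σ = 1·45 + 3·36 + 3·28 + 1·21 + 0·15 + 0·10 + 0·6 + 0·3 + 0·1 + 0·0 = 258.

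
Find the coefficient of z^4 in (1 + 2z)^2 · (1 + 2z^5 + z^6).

(1 + 2z)^2 has coefficients 1,4,4 for degrees 0…2.
(1 + 2z^5 + z^6) has coefficients 1,0,0,0,0 for degrees 0…4.
[z^4] = 1·0 + 4·0 + 4·0 = 0.

0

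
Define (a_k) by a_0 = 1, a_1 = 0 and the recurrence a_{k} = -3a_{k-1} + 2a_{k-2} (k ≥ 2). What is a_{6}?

The ordinary generating function has denominator 1 + 3y - 2y^2.
Iterating the recurrence: a_0,…,a_{6} = 1, 0, 2, -6, 22, -78, 278.

278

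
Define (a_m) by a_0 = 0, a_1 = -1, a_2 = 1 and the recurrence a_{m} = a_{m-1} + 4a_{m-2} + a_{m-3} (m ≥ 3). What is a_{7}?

-58

The ordinary generating function has denominator 1 - x - 4x^2 - x^3.
Iterating the recurrence: a_0,…,a_{7} = 0, -1, 1, -3, 0, -11, -14, -58.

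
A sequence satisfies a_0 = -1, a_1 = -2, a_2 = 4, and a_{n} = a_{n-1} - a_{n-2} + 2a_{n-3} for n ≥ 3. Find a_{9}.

The ordinary generating function has denominator 1 - z + z^2 - 2z^3.
Iterating the recurrence: a_0,…,a_{9} = -1, -2, 4, 4, -4, 0, 12, 4, -8, 12.

12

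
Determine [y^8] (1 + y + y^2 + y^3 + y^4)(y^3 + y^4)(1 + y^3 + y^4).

5

(1 + y + y^2 + y^3 + y^4) has coefficients 1,1,1,1,1 for degrees 0…4.
(y^3 + y^4) has coefficients 0,0,0,1,1,0,0,0,0 for degrees 0…8.
Finally multiplying by (1 + y^3 + y^4), the product of all factors after the first has coefficients 0,0,0,1,1,0,1,2,1 for degrees 0…8.
[y^8] = 1·1 + 1·2 + 1·1 + 1·0 + 1·1 = 5.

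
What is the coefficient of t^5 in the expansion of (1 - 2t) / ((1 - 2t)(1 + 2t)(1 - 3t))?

133

Partial fractions give a closed form: a_n = (2/5)·(-2)^n + (3/5)·3^n.
At n = 5: a_5 = 133.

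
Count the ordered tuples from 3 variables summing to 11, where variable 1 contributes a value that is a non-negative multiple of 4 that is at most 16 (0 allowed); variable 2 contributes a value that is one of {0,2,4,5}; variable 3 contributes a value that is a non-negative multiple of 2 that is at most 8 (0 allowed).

The generating function for the choices is (1 + y⁴ + y⁸ + y¹² + y¹⁶)·(1 + y² + y⁴ + y⁵)·(1 + y² + y⁴ + y⁶ + y⁸); the count is [y¹¹].
(1 + y⁴ + y⁸ + y¹² + y¹⁶) has coefficients 1,0,0,0,1,0,0,0,1,0,0,0 for degrees 0…11.
(1 + y² + y⁴ + y⁵) has coefficients 1,0,1,0,1,1,0,0,0,0,0,0 for degrees 0…11.
Finally multiplying by (1 + y² + y⁴ + y⁶ + y⁸), the product of all factors after the first has coefficients 1,0,2,0,3,1,3,1,3,1,2,1 for degrees 0…11.
[y¹¹] = 1·1 + 1·1 + 1·0 = 2.

2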